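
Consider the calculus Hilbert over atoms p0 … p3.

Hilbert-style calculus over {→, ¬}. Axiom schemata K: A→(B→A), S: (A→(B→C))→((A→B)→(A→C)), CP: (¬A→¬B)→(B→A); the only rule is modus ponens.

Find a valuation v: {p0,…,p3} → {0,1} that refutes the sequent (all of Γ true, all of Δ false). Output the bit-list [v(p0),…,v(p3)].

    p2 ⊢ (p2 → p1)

Enumerate valuations to refute Γ ⊢ Δ:
  v=0000: Γ:[p2=F] Δ:[(p2 → p1)=T] refutes=False
  v=0001: Γ:[p2=F] Δ:[(p2 → p1)=T] refutes=False
  v=0010: Γ:[p2=T] Δ:[(p2 → p1)=F] refutes=True  ← countermodel

Result: [0, 0, 1, 0]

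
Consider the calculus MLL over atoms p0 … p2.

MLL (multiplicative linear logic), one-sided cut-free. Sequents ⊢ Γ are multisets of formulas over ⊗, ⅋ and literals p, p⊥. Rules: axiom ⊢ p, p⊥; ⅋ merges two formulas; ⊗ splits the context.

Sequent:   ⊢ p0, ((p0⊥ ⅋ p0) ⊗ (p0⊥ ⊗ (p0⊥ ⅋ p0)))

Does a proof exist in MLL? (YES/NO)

Derivation trace:
[⊗]  ⊢ p0, ((p0⊥ ⅋ p0) ⊗ (p0⊥ ⊗ (p0⊥ ⅋ p0)))
  [⅋]  ⊢ (p0⊥ ⅋ p0)
    [Ax]  ⊢ p0, p0⊥
  [⊗]  ⊢ p0, (p0⊥ ⊗ (p0⊥ ⅋ p0))
    [Ax]  ⊢ p0, p0⊥
    [⅋]  ⊢ (p0⊥ ⅋ p0)
      [Ax]  ⊢ p0, p0⊥

Result: YES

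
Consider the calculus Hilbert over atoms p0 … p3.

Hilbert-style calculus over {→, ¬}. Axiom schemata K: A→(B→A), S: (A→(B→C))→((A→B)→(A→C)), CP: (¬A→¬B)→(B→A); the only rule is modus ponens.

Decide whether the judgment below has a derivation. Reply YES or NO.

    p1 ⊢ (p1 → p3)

Truth-table refutation:
  v=0000: Γ:[p1=F] Δ:[(p1 → p3)=T] refutes=False
  v=0001: Γ:[p1=F] Δ:[(p1 → p3)=T] refutes=False
  v=0010: Γ:[p1=F] Δ:[(p1 → p3)=T] refutes=False
  v=0011: Γ:[p1=F] Δ:[(p1 → p3)=T] refutes=False
  v=0100: Γ:[p1=T] Δ:[(p1 → p3)=F] refutes=True  ← countermodel

Result: NO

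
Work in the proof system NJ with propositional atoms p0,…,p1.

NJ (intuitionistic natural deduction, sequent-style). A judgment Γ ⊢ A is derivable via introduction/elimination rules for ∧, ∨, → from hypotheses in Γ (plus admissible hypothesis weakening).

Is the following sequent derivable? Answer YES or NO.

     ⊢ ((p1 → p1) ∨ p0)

Derivation (root first):
[∨I₁]  ⊢ ((p1 → p1) ∨ p0)
  [→I]  ⊢ (p1 → p1)
    [Ax] p1 ⊢ p1

Result: YES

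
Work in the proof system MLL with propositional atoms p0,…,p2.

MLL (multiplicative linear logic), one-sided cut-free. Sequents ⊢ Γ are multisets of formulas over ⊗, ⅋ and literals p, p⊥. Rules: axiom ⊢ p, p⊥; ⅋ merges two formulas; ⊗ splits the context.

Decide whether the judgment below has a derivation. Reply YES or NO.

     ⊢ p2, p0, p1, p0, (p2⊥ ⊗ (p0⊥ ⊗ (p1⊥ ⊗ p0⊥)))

Derivation (root first):
[⊗]  ⊢ p2, p0, p1, p0, (p2⊥ ⊗ (p0⊥ ⊗ (p1⊥ ⊗ p0⊥)))
  [Ax]  ⊢ p2, p2⊥
  [⊗]  ⊢ p0, p1, p0, (p0⊥ ⊗ (p1⊥ ⊗ p0⊥))
    [Ax]  ⊢ p0, p0⊥
    [⊗]  ⊢ p1, p0, (p1⊥ ⊗ p0⊥)
      [Ax]  ⊢ p1, p1⊥
      [Ax]  ⊢ p0, p0⊥

Result: YES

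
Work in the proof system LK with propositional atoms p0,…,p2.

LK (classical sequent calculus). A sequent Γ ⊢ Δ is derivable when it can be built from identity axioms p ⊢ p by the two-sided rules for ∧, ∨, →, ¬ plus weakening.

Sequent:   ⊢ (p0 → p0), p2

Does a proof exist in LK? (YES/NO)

Derivation (root first):
[WR]  ⊢ (p0 → p0), p2
  [→R]  ⊢ (p0 → p0)
    [Ax] p0 ⊢ p0

Result: YES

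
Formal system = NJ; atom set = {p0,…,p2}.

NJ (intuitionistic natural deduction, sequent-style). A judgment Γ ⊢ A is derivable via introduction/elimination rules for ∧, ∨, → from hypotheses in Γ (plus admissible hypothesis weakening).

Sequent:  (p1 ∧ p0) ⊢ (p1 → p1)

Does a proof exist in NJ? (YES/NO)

Derivation (root first):
[Wk] (p1 ∧ p0) ⊢ (p1 → p1)
  [→I]  ⊢ (p1 → p1)
    [Ax] p1 ⊢ p1

Result: YES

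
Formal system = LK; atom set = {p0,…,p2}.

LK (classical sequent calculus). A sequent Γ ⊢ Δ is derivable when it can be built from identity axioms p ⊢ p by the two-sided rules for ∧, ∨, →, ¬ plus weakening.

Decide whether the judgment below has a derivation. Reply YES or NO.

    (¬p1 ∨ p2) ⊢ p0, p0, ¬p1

Enumerate valuations to refute Γ ⊢ Δ:
  v=000: Γ:[(¬p1 ∨ p2)=T] Δ:[p0=F, p0=F, ¬p1=T] refutes=False
  v=001: Γ:[(¬p1 ∨ p2)=T] Δ:[p0=F, p0=F, ¬p1=T] refutes=False
  v=010: Γ:[(¬p1 ∨ p2)=F] Δ:[p0=F, p0=F, ¬p1=F] refutes=False
  v=011: Γ:[(¬p1 ∨ p2)=T] Δ:[p0=F, p0=F, ¬p1=F] refutes=True  ← countermodel

Result: NO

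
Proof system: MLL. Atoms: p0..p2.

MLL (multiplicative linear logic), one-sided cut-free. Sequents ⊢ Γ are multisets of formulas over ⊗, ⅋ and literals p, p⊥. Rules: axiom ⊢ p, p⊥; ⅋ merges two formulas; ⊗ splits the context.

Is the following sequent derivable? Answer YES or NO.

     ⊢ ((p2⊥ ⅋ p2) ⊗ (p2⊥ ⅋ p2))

Derivation (root first):
[⊗]  ⊢ ((p2⊥ ⅋ p2) ⊗ (p2⊥ ⅋ p2))
  [⅋]  ⊢ (p2⊥ ⅋ p2)
    [Ax]  ⊢ p2, p2⊥
  [⅋]  ⊢ (p2⊥ ⅋ p2)
    [Ax]  ⊢ p2, p2⊥

Result: YES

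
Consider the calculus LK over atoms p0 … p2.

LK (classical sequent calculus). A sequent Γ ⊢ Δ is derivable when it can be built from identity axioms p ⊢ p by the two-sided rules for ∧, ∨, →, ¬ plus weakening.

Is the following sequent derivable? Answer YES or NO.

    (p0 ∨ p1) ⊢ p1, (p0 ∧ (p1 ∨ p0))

Proof tree:
[∧R] (p0 ∨ p1) ⊢ p1, (p0 ∧ (p1 ∨ p0))
  [∨L] (p0 ∨ p1) ⊢ p1, p0
    [Ax] p0 ⊢ p0
    [Ax] p1 ⊢ p1
  [∨R] (p0 ∨ p1) ⊢ (p1 ∨ p0)
    [∨L] (p0 ∨ p1) ⊢ p1, p0
      [Ax] p0 ⊢ p0
      [Ax] p1 ⊢ p1

Result: YES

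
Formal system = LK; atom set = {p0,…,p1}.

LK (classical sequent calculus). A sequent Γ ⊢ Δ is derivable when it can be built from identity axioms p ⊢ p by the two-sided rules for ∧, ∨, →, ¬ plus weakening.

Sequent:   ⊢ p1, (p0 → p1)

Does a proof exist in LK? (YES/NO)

Enumerate valuations to refute Γ ⊢ Δ:
  v=00: Γ:[] Δ:[p1=F, (p0 → p1)=T] refutes=False
  v=01: Γ:[] Δ:[p1=T, (p0 → p1)=T] refutes=False
  v=10: Γ:[] Δ:[p1=F, (p0 → p1)=F] refutes=True  ← countermodel

Result: NO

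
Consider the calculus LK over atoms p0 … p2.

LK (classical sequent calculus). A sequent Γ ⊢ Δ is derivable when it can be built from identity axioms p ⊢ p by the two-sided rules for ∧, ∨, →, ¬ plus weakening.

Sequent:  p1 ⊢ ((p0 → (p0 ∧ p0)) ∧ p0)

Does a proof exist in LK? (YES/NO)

Enumerate valuations to refute Γ ⊢ Δ:
  v=000: Γ:[p1=F] Δ:[((p0 → (p0 ∧ p0)) ∧ p0)=F] refutes=False
  v=001: Γ:[p1=F] Δ:[((p0 → (p0 ∧ p0)) ∧ p0)=F] refutes=False
  v=010: Γ:[p1=T] Δ:[((p0 → (p0 ∧ p0)) ∧ p0)=F] refutes=True  ← countermodel

Result: NO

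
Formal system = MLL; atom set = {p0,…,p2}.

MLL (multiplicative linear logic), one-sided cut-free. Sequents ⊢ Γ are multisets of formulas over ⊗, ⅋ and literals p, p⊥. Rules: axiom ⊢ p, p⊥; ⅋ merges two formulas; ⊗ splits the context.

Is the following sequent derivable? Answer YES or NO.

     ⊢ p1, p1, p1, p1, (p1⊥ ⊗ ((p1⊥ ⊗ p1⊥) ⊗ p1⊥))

Derivation trace:
[⊗]  ⊢ p1, p1, p1, p1, (p1⊥ ⊗ ((p1⊥ ⊗ p1⊥) ⊗ p1⊥))
  [Ax]  ⊢ p1, p1⊥
  [⊗]  ⊢ p1, p1, p1, ((p1⊥ ⊗ p1⊥) ⊗ p1⊥)
    [⊗]  ⊢ p1, p1, (p1⊥ ⊗ p1⊥)
      [Ax]  ⊢ p1, p1⊥
      [Ax]  ⊢ p1, p1⊥
    [Ax]  ⊢ p1, p1⊥

Result: YES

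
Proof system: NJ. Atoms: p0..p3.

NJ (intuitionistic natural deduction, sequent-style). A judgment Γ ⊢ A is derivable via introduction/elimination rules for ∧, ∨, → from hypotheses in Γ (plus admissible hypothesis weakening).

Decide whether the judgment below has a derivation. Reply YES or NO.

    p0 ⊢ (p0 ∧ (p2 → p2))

Proof tree:
[∧I] p0 ⊢ (p0 ∧ (p2 → p2))
  [Ax] p0 ⊢ p0
  [→I]  ⊢ (p2 → p2)
    [Ax] p2 ⊢ p2

Result: YES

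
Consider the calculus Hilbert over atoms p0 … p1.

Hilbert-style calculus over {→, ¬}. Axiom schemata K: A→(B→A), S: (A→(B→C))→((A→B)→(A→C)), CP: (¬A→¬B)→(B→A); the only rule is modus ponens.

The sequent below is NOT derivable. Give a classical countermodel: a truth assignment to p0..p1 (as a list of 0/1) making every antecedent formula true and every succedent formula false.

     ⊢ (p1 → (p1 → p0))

Enumerate valuations to refute Γ ⊢ Δ:
  v=00: Γ:[] Δ:[(p1 → (p1 → p0))=T] refutes=False
  v=01: Γ:[] Δ:[(p1 → (p1 → p0))=F] refutes=True  ← countermodel

Result: [0, 1]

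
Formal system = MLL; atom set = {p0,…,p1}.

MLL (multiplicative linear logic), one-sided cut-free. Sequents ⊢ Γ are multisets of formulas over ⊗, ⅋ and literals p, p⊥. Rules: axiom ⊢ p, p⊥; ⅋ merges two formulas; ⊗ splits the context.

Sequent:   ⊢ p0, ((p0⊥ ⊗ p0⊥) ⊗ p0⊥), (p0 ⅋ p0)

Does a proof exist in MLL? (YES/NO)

Proof tree:
[⅋]  ⊢ p0, ((p0⊥ ⊗ p0⊥) ⊗ p0⊥), (p0 ⅋ p0)
  [⊗]  ⊢ p0, p0, p0, ((p0⊥ ⊗ p0⊥) ⊗ p0⊥)
    [⊗]  ⊢ p0, p0, (p0⊥ ⊗ p0⊥)
      [Ax]  ⊢ p0, p0⊥
      [Ax]  ⊢ p0, p0⊥
    [Ax]  ⊢ p0, p0⊥

Result: YES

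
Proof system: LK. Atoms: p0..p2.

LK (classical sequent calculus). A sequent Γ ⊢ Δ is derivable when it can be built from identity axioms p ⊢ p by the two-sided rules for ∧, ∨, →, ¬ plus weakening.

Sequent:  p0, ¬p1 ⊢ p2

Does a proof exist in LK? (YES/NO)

Truth-table refutation:
  v=000: Γ:[p0=F, ¬p1=T] Δ:[p2=F] refutes=False
  v=001: Γ:[p0=F, ¬p1=T] Δ:[p2=T] refutes=False
  v=010: Γ:[p0=F, ¬p1=F] Δ:[p2=F] refutes=False
  v=011: Γ:[p0=F, ¬p1=F] Δ:[p2=T] refutes=False
  v=100: Γ:[p0=T, ¬p1=T] Δ:[p2=F] refutes=True  ← countermodel

Result: NO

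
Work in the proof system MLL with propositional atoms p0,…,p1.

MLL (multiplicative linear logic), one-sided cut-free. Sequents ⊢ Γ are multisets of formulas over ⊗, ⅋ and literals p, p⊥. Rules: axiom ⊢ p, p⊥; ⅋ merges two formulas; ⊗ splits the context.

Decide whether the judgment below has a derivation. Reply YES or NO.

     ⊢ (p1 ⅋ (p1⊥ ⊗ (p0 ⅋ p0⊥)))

Proof tree:
[⅋]  ⊢ (p1 ⅋ (p1⊥ ⊗ (p0 ⅋ p0⊥)))
  [⊗]  ⊢ p1, (p1⊥ ⊗ (p0 ⅋ p0⊥))
    [Ax]  ⊢ p1, p1⊥
    [⅋]  ⊢ (p0 ⅋ p0⊥)
      [Ax]  ⊢ p0, p0⊥

Result: YES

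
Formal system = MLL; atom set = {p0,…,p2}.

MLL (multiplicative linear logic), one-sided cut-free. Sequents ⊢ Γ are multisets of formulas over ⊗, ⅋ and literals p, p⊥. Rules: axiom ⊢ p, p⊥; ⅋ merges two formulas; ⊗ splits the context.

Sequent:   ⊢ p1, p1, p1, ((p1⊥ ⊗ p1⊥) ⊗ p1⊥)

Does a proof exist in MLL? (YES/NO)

Proof tree:
[⊗]  ⊢ p1, p1, p1, ((p1⊥ ⊗ p1⊥) ⊗ p1⊥)
  [⊗]  ⊢ p1, p1, (p1⊥ ⊗ p1⊥)
    [Ax]  ⊢ p1, p1⊥
    [Ax]  ⊢ p1, p1⊥
  [Ax]  ⊢ p1, p1⊥

Result: YES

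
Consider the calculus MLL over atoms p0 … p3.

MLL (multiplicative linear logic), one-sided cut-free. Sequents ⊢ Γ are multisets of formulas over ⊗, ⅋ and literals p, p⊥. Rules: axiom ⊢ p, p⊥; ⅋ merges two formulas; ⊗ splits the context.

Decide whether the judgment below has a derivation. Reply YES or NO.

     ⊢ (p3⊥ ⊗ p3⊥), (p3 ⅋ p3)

Derivation (root first):
[⅋]  ⊢ (p3⊥ ⊗ p3⊥), (p3 ⅋ p3)
  [⊗]  ⊢ p3, p3, (p3⊥ ⊗ p3⊥)
    [Ax]  ⊢ p3, p3⊥
    [Ax]  ⊢ p3, p3⊥

Result: YES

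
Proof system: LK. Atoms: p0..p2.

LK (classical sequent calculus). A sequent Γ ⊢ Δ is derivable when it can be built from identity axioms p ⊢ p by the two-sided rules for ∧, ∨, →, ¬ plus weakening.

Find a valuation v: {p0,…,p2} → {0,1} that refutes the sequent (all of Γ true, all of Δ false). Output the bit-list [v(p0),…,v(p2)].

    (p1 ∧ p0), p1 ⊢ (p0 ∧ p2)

Truth-table refutation:
  v=000: Γ:[(p1 ∧ p0)=F, p1=F] Δ:[(p0 ∧ p2)=F] refutes=False
  v=001: Γ:[(p1 ∧ p0)=F, p1=F] Δ:[(p0 ∧ p2)=F] refutes=False
  v=010: Γ:[(p1 ∧ p0)=F, p1=T] Δ:[(p0 ∧ p2)=F] refutes=False
  v=011: Γ:[(p1 ∧ p0)=F, p1=T] Δ:[(p0 ∧ p2)=F] refutes=False
  v=100: Γ:[(p1 ∧ p0)=F, p1=F] Δ:[(p0 ∧ p2)=F] refutes=False
  v=101: Γ:[(p1 ∧ p0)=F, p1=F] Δ:[(p0 ∧ p2)=T] refutes=False
  v=110: Γ:[(p1 ∧ p0)=T, p1=T] Δ:[(p0 ∧ p2)=F] refutes=True  ← countermodel

Result: [1, 1, 0]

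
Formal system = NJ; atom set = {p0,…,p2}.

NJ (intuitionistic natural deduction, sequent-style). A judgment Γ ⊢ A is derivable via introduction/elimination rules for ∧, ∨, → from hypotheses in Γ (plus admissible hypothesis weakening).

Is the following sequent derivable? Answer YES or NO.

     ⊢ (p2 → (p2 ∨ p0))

Derivation trace:
[→I]  ⊢ (p2 → (p2 ∨ p0))
  [∨I₁] p2 ⊢ (p2 ∨ p0)
    [Ax] p2 ⊢ p2

Result: YES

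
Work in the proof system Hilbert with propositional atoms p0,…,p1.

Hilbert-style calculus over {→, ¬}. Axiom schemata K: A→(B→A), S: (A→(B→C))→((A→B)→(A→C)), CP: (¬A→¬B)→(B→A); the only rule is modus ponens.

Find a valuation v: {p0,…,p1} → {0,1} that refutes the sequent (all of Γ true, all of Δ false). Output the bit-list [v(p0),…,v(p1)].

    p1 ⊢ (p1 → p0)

Enumerate valuations to refute Γ ⊢ Δ:
  v=00: Γ:[p1=F] Δ:[(p1 → p0)=T] refutes=False
  v=01: Γ:[p1=T] Δ:[(p1 → p0)=F] refutes=True  ← countermodel

Result: [0, 1]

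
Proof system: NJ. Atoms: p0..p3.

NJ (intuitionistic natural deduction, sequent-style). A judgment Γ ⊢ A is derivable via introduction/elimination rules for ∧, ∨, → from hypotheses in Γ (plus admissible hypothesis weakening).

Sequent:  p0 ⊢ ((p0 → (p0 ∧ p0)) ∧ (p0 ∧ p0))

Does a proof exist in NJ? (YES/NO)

Derivation trace:
[∧I] p0 ⊢ ((p0 → (p0 ∧ p0)) ∧ (p0 ∧ p0))
  [→I]  ⊢ (p0 → (p0 ∧ p0))
    [∧I] p0 ⊢ (p0 ∧ p0)
      [Ax] p0 ⊢ p0
      [Ax] p0 ⊢ p0
  [∧I] p0 ⊢ (p0 ∧ p0)
    [Ax] p0 ⊢ p0
    [Ax] p0 ⊢ p0

Result: YES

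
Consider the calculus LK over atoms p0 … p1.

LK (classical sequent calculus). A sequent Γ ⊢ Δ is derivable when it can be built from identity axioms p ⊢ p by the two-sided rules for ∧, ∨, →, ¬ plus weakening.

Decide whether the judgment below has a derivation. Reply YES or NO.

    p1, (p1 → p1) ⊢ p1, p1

Proof tree:
[WR] p1, (p1 → p1) ⊢ p1, p1
  [→L] p1, (p1 → p1) ⊢ p1
    [Ax] p1 ⊢ p1
    [Ax] p1 ⊢ p1

Result: YES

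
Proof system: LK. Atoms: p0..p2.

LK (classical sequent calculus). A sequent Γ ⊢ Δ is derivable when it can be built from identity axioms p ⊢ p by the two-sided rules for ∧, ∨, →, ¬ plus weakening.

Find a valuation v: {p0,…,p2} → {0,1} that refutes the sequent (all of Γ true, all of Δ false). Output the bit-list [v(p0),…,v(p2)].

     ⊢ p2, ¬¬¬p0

Search for a countermodel by truth-table:
  v=000: Γ:[] Δ:[p2=F, ¬¬¬p0=T] refutes=False
  v=001: Γ:[] Δ:[p2=T, ¬¬¬p0=T] refutes=False
  v=010: Γ:[] Δ:[p2=F, ¬¬¬p0=T] refutes=False
  v=011: Γ:[] Δ:[p2=T, ¬¬¬p0=T] refutes=False
  v=100: Γ:[] Δ:[p2=F, ¬¬¬p0=F] refutes=True  ← countermodel

Result: [1, 0, 0]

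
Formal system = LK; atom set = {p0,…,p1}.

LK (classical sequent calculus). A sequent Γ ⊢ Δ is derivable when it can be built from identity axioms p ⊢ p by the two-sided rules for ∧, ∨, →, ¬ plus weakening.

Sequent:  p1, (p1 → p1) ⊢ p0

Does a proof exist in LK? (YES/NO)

Enumerate valuations to refute Γ ⊢ Δ:
  v=00: Γ:[p1=F, (p1 → p1)=T] Δ:[p0=F] refutes=False
  v=01: Γ:[p1=T, (p1 → p1)=T] Δ:[p0=F] refutes=True  ← countermodel

Result: NO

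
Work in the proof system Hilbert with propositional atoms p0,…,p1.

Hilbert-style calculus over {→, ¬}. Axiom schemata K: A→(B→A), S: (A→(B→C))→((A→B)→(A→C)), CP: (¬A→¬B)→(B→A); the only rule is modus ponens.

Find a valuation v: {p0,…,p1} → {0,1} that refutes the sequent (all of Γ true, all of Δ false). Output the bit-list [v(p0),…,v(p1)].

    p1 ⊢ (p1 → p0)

Enumerate valuations to refute Γ ⊢ Δ:
  v=00: Γ:[p1=F] Δ:[(p1 → p0)=T] refutes=False
  v=01: Γ:[p1=T] Δ:[(p1 → p0)=F] refutes=True  ← countermodel

Result: [0, 1]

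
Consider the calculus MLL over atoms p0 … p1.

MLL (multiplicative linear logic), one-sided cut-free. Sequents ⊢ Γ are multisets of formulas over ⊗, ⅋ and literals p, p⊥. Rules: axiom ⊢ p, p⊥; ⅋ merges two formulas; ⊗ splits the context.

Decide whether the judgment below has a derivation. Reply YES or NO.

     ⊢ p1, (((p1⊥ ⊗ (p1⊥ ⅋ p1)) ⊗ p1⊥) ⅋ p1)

Proof tree:
[⅋]  ⊢ p1, (((p1⊥ ⊗ (p1⊥ ⅋ p1)) ⊗ p1⊥) ⅋ p1)
  [⊗]  ⊢ p1, p1, ((p1⊥ ⊗ (p1⊥ ⅋ p1)) ⊗ p1⊥)
    [⊗]  ⊢ p1, (p1⊥ ⊗ (p1⊥ ⅋ p1))
      [Ax]  ⊢ p1, p1⊥
      [⅋]  ⊢ (p1⊥ ⅋ p1)
        [Ax]  ⊢ p1, p1⊥
    [Ax]  ⊢ p1, p1⊥

Result: YES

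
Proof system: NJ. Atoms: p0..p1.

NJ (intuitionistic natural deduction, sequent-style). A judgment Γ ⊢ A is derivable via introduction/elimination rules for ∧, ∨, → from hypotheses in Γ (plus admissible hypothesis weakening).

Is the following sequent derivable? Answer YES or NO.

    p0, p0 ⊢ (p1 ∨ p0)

Derivation (root first):
[Wk] p0, p0 ⊢ (p1 ∨ p0)
  [∨I₂] p0 ⊢ (p1 ∨ p0)
    [Ax] p0 ⊢ p0

Result: YES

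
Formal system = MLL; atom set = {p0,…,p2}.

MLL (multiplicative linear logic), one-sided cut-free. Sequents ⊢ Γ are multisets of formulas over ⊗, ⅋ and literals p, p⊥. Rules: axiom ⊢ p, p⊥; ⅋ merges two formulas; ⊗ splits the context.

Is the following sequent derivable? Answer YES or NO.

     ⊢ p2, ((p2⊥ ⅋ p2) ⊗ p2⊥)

Derivation trace:
[⊗]  ⊢ p2, ((p2⊥ ⅋ p2) ⊗ p2⊥)
  [⅋]  ⊢ (p2⊥ ⅋ p2)
    [Ax]  ⊢ p2, p2⊥
  [Ax]  ⊢ p2, p2⊥

Result: YES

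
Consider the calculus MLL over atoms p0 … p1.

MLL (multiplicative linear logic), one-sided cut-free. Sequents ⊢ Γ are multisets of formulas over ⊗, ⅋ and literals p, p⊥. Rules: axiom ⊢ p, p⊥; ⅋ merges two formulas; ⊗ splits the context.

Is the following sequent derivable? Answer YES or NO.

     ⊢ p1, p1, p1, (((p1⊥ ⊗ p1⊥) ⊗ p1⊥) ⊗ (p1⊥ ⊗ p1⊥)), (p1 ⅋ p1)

Proof tree:
[⅋]  ⊢ p1, p1, p1, (((p1⊥ ⊗ p1⊥) ⊗ p1⊥) ⊗ (p1⊥ ⊗ p1⊥)), (p1 ⅋ p1)
  [⊗]  ⊢ p1, p1, p1, p1, p1, (((p1⊥ ⊗ p1⊥) ⊗ p1⊥) ⊗ (p1⊥ ⊗ p1⊥))
    [⊗]  ⊢ p1, p1, p1, ((p1⊥ ⊗ p1⊥) ⊗ p1⊥)
      [⊗]  ⊢ p1, p1, (p1⊥ ⊗ p1⊥)
        [Ax]  ⊢ p1, p1⊥
        [Ax]  ⊢ p1, p1⊥
      [Ax]  ⊢ p1, p1⊥
    [⊗]  ⊢ p1, p1, (p1⊥ ⊗ p1⊥)
      [Ax]  ⊢ p1, p1⊥
      [Ax]  ⊢ p1, p1⊥

Result: YES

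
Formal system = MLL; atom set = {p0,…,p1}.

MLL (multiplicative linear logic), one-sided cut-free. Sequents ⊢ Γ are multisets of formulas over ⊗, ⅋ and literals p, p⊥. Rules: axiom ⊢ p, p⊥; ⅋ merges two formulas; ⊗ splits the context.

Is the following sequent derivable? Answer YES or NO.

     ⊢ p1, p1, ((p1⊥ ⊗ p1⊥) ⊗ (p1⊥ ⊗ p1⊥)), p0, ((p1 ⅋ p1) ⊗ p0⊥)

Proof tree:
[⊗]  ⊢ p1, p1, ((p1⊥ ⊗ p1⊥) ⊗ (p1⊥ ⊗ p1⊥)), p0, ((p1 ⅋ p1) ⊗ p0⊥)
  [⅋]  ⊢ p1, p1, ((p1⊥ ⊗ p1⊥) ⊗ (p1⊥ ⊗ p1⊥)), (p1 ⅋ p1)
    [⊗]  ⊢ p1, p1, p1, p1, ((p1⊥ ⊗ p1⊥) ⊗ (p1⊥ ⊗ p1⊥))
      [⊗]  ⊢ p1, p1, (p1⊥ ⊗ p1⊥)
        [Ax]  ⊢ p1, p1⊥
        [Ax]  ⊢ p1, p1⊥
      [⊗]  ⊢ p1, p1, (p1⊥ ⊗ p1⊥)
        [Ax]  ⊢ p1, p1⊥
        [Ax]  ⊢ p1, p1⊥
  [Ax]  ⊢ p0, p0⊥

Result: YES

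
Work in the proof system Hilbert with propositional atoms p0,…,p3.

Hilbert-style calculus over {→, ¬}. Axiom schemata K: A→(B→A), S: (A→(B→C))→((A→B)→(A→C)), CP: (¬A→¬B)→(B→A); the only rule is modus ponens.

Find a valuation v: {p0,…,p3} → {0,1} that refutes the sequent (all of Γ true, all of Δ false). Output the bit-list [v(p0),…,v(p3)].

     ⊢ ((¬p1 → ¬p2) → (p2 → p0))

Enumerate valuations to refute Γ ⊢ Δ:
  v=0000: Γ:[] Δ:[((¬p1 → ¬p2) → (p2 → p0))=T] refutes=False
  v=0001: Γ:[] Δ:[((¬p1 → ¬p2) → (p2 → p0))=T] refutes=False
  v=0010: Γ:[] Δ:[((¬p1 → ¬p2) → (p2 → p0))=T] refutes=False
  v=0011: Γ:[] Δ:[((¬p1 → ¬p2) → (p2 → p0))=T] refutes=False
  v=0100: Γ:[] Δ:[((¬p1 → ¬p2) → (p2 → p0))=T] refutes=False
  v=0101: Γ:[] Δ:[((¬p1 → ¬p2) → (p2 → p0))=T] refutes=False
  v=0110: Γ:[] Δ:[((¬p1 → ¬p2) → (p2 → p0))=F] refutes=True  ← countermodel

Result: [0, 1, 1, 0]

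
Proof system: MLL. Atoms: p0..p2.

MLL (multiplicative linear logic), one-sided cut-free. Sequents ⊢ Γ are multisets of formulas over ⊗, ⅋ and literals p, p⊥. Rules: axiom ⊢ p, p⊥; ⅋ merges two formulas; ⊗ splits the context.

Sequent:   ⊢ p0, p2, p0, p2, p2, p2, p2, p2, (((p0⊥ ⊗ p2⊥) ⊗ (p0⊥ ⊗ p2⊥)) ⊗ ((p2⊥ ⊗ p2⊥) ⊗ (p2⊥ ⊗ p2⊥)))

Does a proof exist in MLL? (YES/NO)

Derivation trace:
[⊗]  ⊢ p0, p2, p0, p2, p2, p2, p2, p2, (((p0⊥ ⊗ p2⊥) ⊗ (p0⊥ ⊗ p2⊥)) ⊗ ((p2⊥ ⊗ p2⊥) ⊗ (p2⊥ ⊗ p2⊥)))
  [⊗]  ⊢ p0, p2, p0, p2, ((p0⊥ ⊗ p2⊥) ⊗ (p0⊥ ⊗ p2⊥))
    [⊗]  ⊢ p0, p2, (p0⊥ ⊗ p2⊥)
      [Ax]  ⊢ p0, p0⊥
      [Ax]  ⊢ p2, p2⊥
    [⊗]  ⊢ p0, p2, (p0⊥ ⊗ p2⊥)
      [Ax]  ⊢ p0, p0⊥
      [Ax]  ⊢ p2, p2⊥
  [⊗]  ⊢ p2, p2, p2, p2, ((p2⊥ ⊗ p2⊥) ⊗ (p2⊥ ⊗ p2⊥))
    [⊗]  ⊢ p2, p2, (p2⊥ ⊗ p2⊥)
      [Ax]  ⊢ p2, p2⊥
      [Ax]  ⊢ p2, p2⊥
    [⊗]  ⊢ p2, p2, (p2⊥ ⊗ p2⊥)
      [Ax]  ⊢ p2, p2⊥
      [Ax]  ⊢ p2, p2⊥

Result: YES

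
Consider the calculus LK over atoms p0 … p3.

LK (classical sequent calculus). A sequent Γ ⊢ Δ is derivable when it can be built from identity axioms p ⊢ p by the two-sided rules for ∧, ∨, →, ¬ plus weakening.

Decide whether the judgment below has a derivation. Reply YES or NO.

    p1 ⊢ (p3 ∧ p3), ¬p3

Derivation trace:
[WL] p1 ⊢ (p3 ∧ p3), ¬p3
  [¬R]  ⊢ (p3 ∧ p3), ¬p3
    [∧R] p3 ⊢ (p3 ∧ p3)
      [Ax] p3 ⊢ p3
      [Ax] p3 ⊢ p3

Result: YES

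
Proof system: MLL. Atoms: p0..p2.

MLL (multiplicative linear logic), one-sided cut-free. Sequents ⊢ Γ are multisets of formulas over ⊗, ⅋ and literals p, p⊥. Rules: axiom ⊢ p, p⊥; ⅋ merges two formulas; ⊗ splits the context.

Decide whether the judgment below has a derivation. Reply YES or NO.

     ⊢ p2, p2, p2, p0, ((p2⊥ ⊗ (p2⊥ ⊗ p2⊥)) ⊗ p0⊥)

Derivation trace:
[⊗]  ⊢ p2, p2, p2, p0, ((p2⊥ ⊗ (p2⊥ ⊗ p2⊥)) ⊗ p0⊥)
  [⊗]  ⊢ p2, p2, p2, (p2⊥ ⊗ (p2⊥ ⊗ p2⊥))
    [Ax]  ⊢ p2, p2⊥
    [⊗]  ⊢ p2, p2, (p2⊥ ⊗ p2⊥)
      [Ax]  ⊢ p2, p2⊥
      [Ax]  ⊢ p2, p2⊥
  [Ax]  ⊢ p0, p0⊥

Result: YES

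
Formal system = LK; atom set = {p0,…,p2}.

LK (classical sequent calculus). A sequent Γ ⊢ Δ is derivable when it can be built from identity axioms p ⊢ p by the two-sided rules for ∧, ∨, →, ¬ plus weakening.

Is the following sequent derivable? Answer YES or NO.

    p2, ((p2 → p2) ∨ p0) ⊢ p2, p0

Derivation (root first):
[∨L] p2, ((p2 → p2) ∨ p0) ⊢ p2, p0
  [→L] p2, (p2 → p2) ⊢ p2
    [Ax] p2 ⊢ p2
    [Ax] p2 ⊢ p2
  [Ax] p0 ⊢ p0

Result: YES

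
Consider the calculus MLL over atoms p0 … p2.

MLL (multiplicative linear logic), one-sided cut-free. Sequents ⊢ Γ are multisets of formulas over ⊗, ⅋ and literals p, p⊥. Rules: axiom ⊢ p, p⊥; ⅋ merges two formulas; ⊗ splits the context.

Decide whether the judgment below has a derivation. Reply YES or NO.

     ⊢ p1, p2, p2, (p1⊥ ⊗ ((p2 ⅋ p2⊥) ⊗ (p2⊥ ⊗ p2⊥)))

Proof tree:
[⊗]  ⊢ p1, p2, p2, (p1⊥ ⊗ ((p2 ⅋ p2⊥) ⊗ (p2⊥ ⊗ p2⊥)))
  [Ax]  ⊢ p1, p1⊥
  [⊗]  ⊢ p2, p2, ((p2 ⅋ p2⊥) ⊗ (p2⊥ ⊗ p2⊥))
    [⅋]  ⊢ (p2 ⅋ p2⊥)
      [Ax]  ⊢ p2, p2⊥
    [⊗]  ⊢ p2, p2, (p2⊥ ⊗ p2⊥)
      [Ax]  ⊢ p2, p2⊥
      [Ax]  ⊢ p2, p2⊥

Result: YES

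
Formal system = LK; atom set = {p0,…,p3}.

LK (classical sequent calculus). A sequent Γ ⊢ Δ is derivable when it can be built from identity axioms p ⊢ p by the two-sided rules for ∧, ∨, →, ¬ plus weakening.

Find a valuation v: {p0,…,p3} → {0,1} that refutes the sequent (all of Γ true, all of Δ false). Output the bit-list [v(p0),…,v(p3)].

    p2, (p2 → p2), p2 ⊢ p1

Truth-table refutation:
  v=0000: Γ:[p2=F, (p2 → p2)=T, p2=F] Δ:[p1=F] refutes=False
  v=0001: Γ:[p2=F, (p2 → p2)=T, p2=F] Δ:[p1=F] refutes=False
  v=0010: Γ:[p2=T, (p2 → p2)=T, p2=T] Δ:[p1=F] refutes=True  ← countermodel

Result: [0, 0, 1, 0]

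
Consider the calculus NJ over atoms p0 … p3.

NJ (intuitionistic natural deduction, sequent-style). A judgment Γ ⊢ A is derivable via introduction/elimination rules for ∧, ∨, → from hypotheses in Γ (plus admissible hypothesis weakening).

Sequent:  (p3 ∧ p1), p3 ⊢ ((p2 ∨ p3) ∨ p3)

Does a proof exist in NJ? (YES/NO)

Derivation (root first):
[→E] (p3 ∧ p1), p3 ⊢ ((p2 ∨ p3) ∨ p3)
  [→I]  ⊢ (p3 → ((p2 ∨ p3) ∨ p3))
    [∨I₁] p3 ⊢ ((p2 ∨ p3) ∨ p3)
      [∨I₂] p3 ⊢ (p2 ∨ p3)
        [Ax] p3 ⊢ p3
  [Wk] p3, (p3 ∧ p1) ⊢ p3
    [Ax] p3 ⊢ p3

Result: YES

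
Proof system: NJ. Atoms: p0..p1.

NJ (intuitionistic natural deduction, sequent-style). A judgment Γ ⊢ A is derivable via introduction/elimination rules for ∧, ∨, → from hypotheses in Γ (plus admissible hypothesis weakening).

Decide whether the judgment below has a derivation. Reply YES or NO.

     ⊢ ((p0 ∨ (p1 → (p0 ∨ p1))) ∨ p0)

Derivation (root first):
[∨I₁]  ⊢ ((p0 ∨ (p1 → (p0 ∨ p1))) ∨ p0)
  [∨I₂]  ⊢ (p0 ∨ (p1 → (p0 ∨ p1)))
    [→I]  ⊢ (p1 → (p0 ∨ p1))
      [∨I₂] p1 ⊢ (p0 ∨ p1)
        [Ax] p1 ⊢ p1

Result: YES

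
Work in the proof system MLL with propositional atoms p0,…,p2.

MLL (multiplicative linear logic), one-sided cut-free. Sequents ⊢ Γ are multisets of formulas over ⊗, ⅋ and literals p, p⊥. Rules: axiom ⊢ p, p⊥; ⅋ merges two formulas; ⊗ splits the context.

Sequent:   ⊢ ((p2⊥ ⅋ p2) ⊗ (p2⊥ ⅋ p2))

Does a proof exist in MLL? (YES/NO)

Derivation trace:
[⊗]  ⊢ ((p2⊥ ⅋ p2) ⊗ (p2⊥ ⅋ p2))
  [⅋]  ⊢ (p2⊥ ⅋ p2)
    [Ax]  ⊢ p2, p2⊥
  [⅋]  ⊢ (p2⊥ ⅋ p2)
    [Ax]  ⊢ p2, p2⊥

Result: YES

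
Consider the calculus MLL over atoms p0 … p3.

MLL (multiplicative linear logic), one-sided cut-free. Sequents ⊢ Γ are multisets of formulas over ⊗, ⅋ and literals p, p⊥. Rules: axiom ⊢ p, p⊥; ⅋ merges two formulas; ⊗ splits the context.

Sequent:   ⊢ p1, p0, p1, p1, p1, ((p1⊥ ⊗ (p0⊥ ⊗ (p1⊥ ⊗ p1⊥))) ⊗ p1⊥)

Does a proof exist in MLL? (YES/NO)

Proof tree:
[⊗]  ⊢ p1, p0, p1, p1, p1, ((p1⊥ ⊗ (p0⊥ ⊗ (p1⊥ ⊗ p1⊥))) ⊗ p1⊥)
  [⊗]  ⊢ p1, p0, p1, p1, (p1⊥ ⊗ (p0⊥ ⊗ (p1⊥ ⊗ p1⊥)))
    [Ax]  ⊢ p1, p1⊥
    [⊗]  ⊢ p0, p1, p1, (p0⊥ ⊗ (p1⊥ ⊗ p1⊥))
      [Ax]  ⊢ p0, p0⊥
      [⊗]  ⊢ p1, p1, (p1⊥ ⊗ p1⊥)
        [Ax]  ⊢ p1, p1⊥
        [Ax]  ⊢ p1, p1⊥
  [Ax]  ⊢ p1, p1⊥

Result: YES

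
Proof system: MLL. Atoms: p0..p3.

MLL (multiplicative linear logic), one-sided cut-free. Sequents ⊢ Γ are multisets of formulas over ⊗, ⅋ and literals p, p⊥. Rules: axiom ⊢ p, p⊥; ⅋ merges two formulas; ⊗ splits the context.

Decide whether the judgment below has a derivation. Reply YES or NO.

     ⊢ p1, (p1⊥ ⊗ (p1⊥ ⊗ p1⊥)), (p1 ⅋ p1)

Proof tree:
[⅋]  ⊢ p1, (p1⊥ ⊗ (p1⊥ ⊗ p1⊥)), (p1 ⅋ p1)
  [⊗]  ⊢ p1, p1, p1, (p1⊥ ⊗ (p1⊥ ⊗ p1⊥))
    [Ax]  ⊢ p1, p1⊥
    [⊗]  ⊢ p1, p1, (p1⊥ ⊗ p1⊥)
      [Ax]  ⊢ p1, p1⊥
      [Ax]  ⊢ p1, p1⊥

Result: YES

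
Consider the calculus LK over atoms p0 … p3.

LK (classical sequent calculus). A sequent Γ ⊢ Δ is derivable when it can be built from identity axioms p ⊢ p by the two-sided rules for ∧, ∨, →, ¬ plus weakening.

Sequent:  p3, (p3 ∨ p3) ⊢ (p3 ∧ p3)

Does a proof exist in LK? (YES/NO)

Derivation trace:
[∧R] p3, (p3 ∨ p3) ⊢ (p3 ∧ p3)
  [Ax] p3 ⊢ p3
  [∨L] (p3 ∨ p3) ⊢ p3
    [Ax] p3 ⊢ p3
    [Ax] p3 ⊢ p3

Result: YES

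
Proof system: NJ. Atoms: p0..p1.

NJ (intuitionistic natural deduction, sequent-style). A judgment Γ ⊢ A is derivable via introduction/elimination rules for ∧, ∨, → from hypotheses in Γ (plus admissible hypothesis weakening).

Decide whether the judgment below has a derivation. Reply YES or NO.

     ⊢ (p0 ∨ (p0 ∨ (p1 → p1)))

Derivation (root first):
[∨I₂]  ⊢ (p0 ∨ (p0 ∨ (p1 → p1)))
  [∨I₂]  ⊢ (p0 ∨ (p1 → p1))
    [→I]  ⊢ (p1 → p1)
      [Ax] p1 ⊢ p1

Result: YES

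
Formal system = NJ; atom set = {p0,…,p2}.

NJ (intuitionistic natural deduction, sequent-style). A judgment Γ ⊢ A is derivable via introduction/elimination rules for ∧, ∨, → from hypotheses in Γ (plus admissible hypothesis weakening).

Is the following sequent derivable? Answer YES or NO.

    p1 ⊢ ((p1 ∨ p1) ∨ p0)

Derivation trace:
[∨I₁] p1 ⊢ ((p1 ∨ p1) ∨ p0)
  [∨I₁] p1 ⊢ (p1 ∨ p1)
    [Ax] p1 ⊢ p1

Result: YES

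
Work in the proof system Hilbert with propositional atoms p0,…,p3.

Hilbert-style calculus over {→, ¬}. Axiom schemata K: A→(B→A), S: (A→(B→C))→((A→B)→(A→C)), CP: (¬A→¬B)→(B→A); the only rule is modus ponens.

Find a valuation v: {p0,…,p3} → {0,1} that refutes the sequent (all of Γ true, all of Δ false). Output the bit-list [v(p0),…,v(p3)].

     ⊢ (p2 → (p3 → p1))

Truth-table refutation:
  v=0000: Γ:[] Δ:[(p2 → (p3 → p1))=T] refutes=False
  v=0001: Γ:[] Δ:[(p2 → (p3 → p1))=T] refutes=False
  v=0010: Γ:[] Δ:[(p2 → (p3 → p1))=T] refutes=False
  v=0011: Γ:[] Δ:[(p2 → (p3 → p1))=F] refutes=True  ← countermodel

Result: [0, 0, 1, 1]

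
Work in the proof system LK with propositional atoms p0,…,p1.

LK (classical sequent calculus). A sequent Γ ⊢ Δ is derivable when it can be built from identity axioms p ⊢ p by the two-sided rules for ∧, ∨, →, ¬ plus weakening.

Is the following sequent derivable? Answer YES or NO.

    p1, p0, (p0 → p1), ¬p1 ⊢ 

Proof tree:
[¬L] p1, p0, (p0 → p1), ¬p1 ⊢ 
  [→L] p1, p0, (p0 → p1) ⊢ p1
    [Ax] p0 ⊢ p0
    [WL] p1, p1 ⊢ p1
      [Ax] p1 ⊢ p1

Result: YES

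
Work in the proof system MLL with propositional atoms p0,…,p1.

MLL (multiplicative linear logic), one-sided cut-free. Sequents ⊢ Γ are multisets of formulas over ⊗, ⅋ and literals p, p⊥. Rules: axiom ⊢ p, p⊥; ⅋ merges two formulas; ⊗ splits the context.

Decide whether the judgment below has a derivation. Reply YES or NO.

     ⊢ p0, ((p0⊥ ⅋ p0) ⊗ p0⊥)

Derivation (root first):
[⊗]  ⊢ p0, ((p0⊥ ⅋ p0) ⊗ p0⊥)
  [⅋]  ⊢ (p0⊥ ⅋ p0)
    [Ax]  ⊢ p0, p0⊥
  [Ax]  ⊢ p0, p0⊥

Result: YES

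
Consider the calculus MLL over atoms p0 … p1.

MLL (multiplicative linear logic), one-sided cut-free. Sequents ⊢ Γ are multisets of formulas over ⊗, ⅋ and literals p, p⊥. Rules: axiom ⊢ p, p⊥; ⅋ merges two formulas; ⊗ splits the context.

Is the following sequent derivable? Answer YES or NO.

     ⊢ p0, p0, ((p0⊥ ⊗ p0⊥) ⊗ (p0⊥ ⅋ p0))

Derivation (root first):
[⊗]  ⊢ p0, p0, ((p0⊥ ⊗ p0⊥) ⊗ (p0⊥ ⅋ p0))
  [⊗]  ⊢ p0, p0, (p0⊥ ⊗ p0⊥)
    [Ax]  ⊢ p0, p0⊥
    [Ax]  ⊢ p0, p0⊥
  [⅋]  ⊢ (p0⊥ ⅋ p0)
    [Ax]  ⊢ p0, p0⊥

Result: YES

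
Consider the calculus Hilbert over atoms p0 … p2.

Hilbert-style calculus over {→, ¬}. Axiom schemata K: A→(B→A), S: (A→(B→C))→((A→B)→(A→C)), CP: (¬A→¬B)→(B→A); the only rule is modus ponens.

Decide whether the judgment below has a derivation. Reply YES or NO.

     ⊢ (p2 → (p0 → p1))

Truth-table refutation:
  v=000: Γ:[] Δ:[(p2 → (p0 → p1))=T] refutes=False
  v=001: Γ:[] Δ:[(p2 → (p0 → p1))=T] refutes=False
  v=010: Γ:[] Δ:[(p2 → (p0 → p1))=T] refutes=False
  v=011: Γ:[] Δ:[(p2 → (p0 → p1))=T] refutes=False
  v=100: Γ:[] Δ:[(p2 → (p0 → p1))=T] refutes=False
  v=101: Γ:[] Δ:[(p2 → (p0 → p1))=F] refutes=True  ← countermodel

Result: NO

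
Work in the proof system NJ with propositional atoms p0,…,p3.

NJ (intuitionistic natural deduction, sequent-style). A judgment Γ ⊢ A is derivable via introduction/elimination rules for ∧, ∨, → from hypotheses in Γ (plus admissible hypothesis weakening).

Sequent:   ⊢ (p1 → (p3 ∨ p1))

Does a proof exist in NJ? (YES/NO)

Proof tree:
[→I]  ⊢ (p1 → (p3 ∨ p1))
  [∨I₂] p1 ⊢ (p3 ∨ p1)
    [Ax] p1 ⊢ p1

Result: YES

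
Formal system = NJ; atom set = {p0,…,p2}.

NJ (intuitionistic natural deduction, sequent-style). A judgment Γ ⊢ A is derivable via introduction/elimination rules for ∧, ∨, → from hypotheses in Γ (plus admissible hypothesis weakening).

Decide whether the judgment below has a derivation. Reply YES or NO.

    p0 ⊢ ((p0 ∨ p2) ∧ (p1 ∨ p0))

Derivation trace:
[∧I] p0 ⊢ ((p0 ∨ p2) ∧ (p1 ∨ p0))
  [∨I₁] p0 ⊢ (p0 ∨ p2)
    [Ax] p0 ⊢ p0
  [∨I₂] p0 ⊢ (p1 ∨ p0)
    [Ax] p0 ⊢ p0

Result: YES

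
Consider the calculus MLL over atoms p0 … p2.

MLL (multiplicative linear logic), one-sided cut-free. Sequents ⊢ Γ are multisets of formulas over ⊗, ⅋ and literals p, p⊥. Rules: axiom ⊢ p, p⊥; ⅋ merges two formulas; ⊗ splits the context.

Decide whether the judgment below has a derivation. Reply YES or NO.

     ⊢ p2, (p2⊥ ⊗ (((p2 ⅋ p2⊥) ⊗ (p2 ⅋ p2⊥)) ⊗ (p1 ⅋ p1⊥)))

Proof tree:
[⊗]  ⊢ p2, (p2⊥ ⊗ (((p2 ⅋ p2⊥) ⊗ (p2 ⅋ p2⊥)) ⊗ (p1 ⅋ p1⊥)))
  [Ax]  ⊢ p2, p2⊥
  [⊗]  ⊢ (((p2 ⅋ p2⊥) ⊗ (p2 ⅋ p2⊥)) ⊗ (p1 ⅋ p1⊥))
    [⊗]  ⊢ ((p2 ⅋ p2⊥) ⊗ (p2 ⅋ p2⊥))
      [⅋]  ⊢ (p2 ⅋ p2⊥)
        [Ax]  ⊢ p2, p2⊥
      [⅋]  ⊢ (p2 ⅋ p2⊥)
        [Ax]  ⊢ p2, p2⊥
    [⅋]  ⊢ (p1 ⅋ p1⊥)
      [Ax]  ⊢ p1, p1⊥

Result: YES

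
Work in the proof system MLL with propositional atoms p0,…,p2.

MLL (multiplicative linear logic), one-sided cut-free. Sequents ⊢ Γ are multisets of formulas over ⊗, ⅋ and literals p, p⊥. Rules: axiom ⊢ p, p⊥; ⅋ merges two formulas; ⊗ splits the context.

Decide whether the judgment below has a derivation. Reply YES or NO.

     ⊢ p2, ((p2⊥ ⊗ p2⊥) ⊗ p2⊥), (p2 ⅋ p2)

Proof tree:
[⅋]  ⊢ p2, ((p2⊥ ⊗ p2⊥) ⊗ p2⊥), (p2 ⅋ p2)
  [⊗]  ⊢ p2, p2, p2, ((p2⊥ ⊗ p2⊥) ⊗ p2⊥)
    [⊗]  ⊢ p2, p2, (p2⊥ ⊗ p2⊥)
      [Ax]  ⊢ p2, p2⊥
      [Ax]  ⊢ p2, p2⊥
    [Ax]  ⊢ p2, p2⊥

Result: YES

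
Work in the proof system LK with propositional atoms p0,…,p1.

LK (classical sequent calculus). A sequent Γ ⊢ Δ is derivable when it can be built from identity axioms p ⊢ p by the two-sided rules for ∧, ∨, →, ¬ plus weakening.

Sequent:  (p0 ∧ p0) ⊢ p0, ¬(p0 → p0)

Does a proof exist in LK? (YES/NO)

Derivation (root first):
[∧L] (p0 ∧ p0) ⊢ p0, ¬(p0 → p0)
  [¬R] p0, p0 ⊢ p0, ¬(p0 → p0)
    [WL] p0, (p0 → p0), p0 ⊢ p0
      [→L] p0, (p0 → p0) ⊢ p0
        [Ax] p0 ⊢ p0
        [Ax] p0 ⊢ p0

Result: YES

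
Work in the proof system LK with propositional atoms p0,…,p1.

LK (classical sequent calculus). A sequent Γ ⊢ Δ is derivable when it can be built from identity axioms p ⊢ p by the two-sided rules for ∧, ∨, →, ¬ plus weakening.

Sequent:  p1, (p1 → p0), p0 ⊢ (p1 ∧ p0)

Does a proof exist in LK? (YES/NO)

Proof tree:
[∧R] p1, (p1 → p0), p0 ⊢ (p1 ∧ p0)
  [Ax] p1 ⊢ p1
  [→L] p0, (p1 → p0) ⊢ p0
    [WR] p0 ⊢ p0, p1
      [Ax] p0 ⊢ p0
    [Ax] p0 ⊢ p0

Result: YES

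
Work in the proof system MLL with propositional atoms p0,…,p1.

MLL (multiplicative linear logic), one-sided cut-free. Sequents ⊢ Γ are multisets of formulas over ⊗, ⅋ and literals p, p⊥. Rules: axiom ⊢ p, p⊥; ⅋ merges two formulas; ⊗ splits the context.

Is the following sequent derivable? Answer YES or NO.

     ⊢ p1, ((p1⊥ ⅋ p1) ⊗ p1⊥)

Proof tree:
[⊗]  ⊢ p1, ((p1⊥ ⅋ p1) ⊗ p1⊥)
  [⅋]  ⊢ (p1⊥ ⅋ p1)
    [Ax]  ⊢ p1, p1⊥
  [Ax]  ⊢ p1, p1⊥

Result: YES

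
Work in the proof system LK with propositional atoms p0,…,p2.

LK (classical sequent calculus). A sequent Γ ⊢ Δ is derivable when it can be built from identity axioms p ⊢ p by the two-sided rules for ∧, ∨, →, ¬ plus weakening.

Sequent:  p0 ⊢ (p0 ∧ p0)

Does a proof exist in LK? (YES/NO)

Derivation (root first):
[∧R] p0 ⊢ (p0 ∧ p0)
  [Ax] p0 ⊢ p0
  [WL] p0, p0 ⊢ p0
    [Ax] p0 ⊢ p0

Result: YES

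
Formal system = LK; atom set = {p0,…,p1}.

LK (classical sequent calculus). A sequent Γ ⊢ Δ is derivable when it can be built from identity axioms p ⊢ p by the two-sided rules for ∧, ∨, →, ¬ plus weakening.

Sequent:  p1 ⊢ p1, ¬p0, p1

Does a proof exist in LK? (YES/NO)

Derivation (root first):
[WR] p1 ⊢ p1, ¬p0, p1
  [¬R] p1 ⊢ p1, ¬p0
    [WL] p1, p0 ⊢ p1
      [Ax] p1 ⊢ p1

Result: YES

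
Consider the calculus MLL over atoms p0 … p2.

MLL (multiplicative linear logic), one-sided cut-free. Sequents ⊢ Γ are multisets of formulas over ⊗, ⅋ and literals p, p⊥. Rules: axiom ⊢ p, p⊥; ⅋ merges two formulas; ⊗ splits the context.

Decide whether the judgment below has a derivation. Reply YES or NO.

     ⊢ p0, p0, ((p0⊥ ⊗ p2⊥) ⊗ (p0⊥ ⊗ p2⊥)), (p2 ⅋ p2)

Derivation trace:
[⅋]  ⊢ p0, p0, ((p0⊥ ⊗ p2⊥) ⊗ (p0⊥ ⊗ p2⊥)), (p2 ⅋ p2)
  [⊗]  ⊢ p0, p2, p0, p2, ((p0⊥ ⊗ p2⊥) ⊗ (p0⊥ ⊗ p2⊥))
    [⊗]  ⊢ p0, p2, (p0⊥ ⊗ p2⊥)
      [Ax]  ⊢ p0, p0⊥
      [Ax]  ⊢ p2, p2⊥
    [⊗]  ⊢ p0, p2, (p0⊥ ⊗ p2⊥)
      [Ax]  ⊢ p0, p0⊥
      [Ax]  ⊢ p2, p2⊥

Result: YES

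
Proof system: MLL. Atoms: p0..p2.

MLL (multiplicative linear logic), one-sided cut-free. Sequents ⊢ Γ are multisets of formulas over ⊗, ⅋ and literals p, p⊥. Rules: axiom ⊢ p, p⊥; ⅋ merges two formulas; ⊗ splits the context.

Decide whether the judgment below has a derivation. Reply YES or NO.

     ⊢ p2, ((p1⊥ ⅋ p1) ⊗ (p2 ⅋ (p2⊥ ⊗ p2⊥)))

Derivation trace:
[⊗]  ⊢ p2, ((p1⊥ ⅋ p1) ⊗ (p2 ⅋ (p2⊥ ⊗ p2⊥)))
  [⅋]  ⊢ (p1⊥ ⅋ p1)
    [Ax]  ⊢ p1, p1⊥
  [⅋]  ⊢ p2, (p2 ⅋ (p2⊥ ⊗ p2⊥))
    [⊗]  ⊢ p2, p2, (p2⊥ ⊗ p2⊥)
      [Ax]  ⊢ p2, p2⊥
      [Ax]  ⊢ p2, p2⊥

Result: YES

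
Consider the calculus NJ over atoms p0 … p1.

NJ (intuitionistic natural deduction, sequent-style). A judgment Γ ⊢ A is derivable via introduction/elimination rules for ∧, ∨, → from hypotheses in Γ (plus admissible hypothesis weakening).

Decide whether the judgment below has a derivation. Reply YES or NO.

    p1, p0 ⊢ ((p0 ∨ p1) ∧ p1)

Proof tree:
[∧I] p1, p0 ⊢ ((p0 ∨ p1) ∧ p1)
  [∨I₂] p1, p0 ⊢ (p0 ∨ p1)
    [Wk] p1, p0 ⊢ p1
      [Ax] p1 ⊢ p1
  [Ax] p1 ⊢ p1

Result: YES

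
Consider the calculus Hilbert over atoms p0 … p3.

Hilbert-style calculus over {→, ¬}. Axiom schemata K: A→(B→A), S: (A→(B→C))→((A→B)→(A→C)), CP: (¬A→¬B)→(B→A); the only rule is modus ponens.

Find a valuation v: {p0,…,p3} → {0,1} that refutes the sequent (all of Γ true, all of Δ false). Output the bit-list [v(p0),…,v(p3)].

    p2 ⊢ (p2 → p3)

Enumerate valuations to refute Γ ⊢ Δ:
  v=0000: Γ:[p2=F] Δ:[(p2 → p3)=T] refutes=False
  v=0001: Γ:[p2=F] Δ:[(p2 → p3)=T] refutes=False
  v=0010: Γ:[p2=T] Δ:[(p2 → p3)=F] refutes=True  ← countermodel

Result: [0, 0, 1, 0]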